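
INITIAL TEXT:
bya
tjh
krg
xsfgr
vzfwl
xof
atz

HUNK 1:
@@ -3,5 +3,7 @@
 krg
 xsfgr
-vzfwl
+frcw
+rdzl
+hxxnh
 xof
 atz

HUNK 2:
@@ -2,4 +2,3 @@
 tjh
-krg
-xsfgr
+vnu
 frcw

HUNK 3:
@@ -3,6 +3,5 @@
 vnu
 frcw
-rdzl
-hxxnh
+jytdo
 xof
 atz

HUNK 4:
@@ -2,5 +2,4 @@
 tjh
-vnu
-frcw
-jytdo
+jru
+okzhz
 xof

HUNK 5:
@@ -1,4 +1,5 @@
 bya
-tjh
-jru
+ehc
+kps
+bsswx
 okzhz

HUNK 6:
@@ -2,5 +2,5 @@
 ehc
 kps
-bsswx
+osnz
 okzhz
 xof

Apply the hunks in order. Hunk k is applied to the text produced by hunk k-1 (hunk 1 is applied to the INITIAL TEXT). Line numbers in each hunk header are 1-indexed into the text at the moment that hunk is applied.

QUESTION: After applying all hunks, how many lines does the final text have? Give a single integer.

Hunk 1: at line 3 remove [vzfwl] add [frcw,rdzl,hxxnh] -> 9 lines: bya tjh krg xsfgr frcw rdzl hxxnh xof atz
Hunk 2: at line 2 remove [krg,xsfgr] add [vnu] -> 8 lines: bya tjh vnu frcw rdzl hxxnh xof atz
Hunk 3: at line 3 remove [rdzl,hxxnh] add [jytdo] -> 7 lines: bya tjh vnu frcw jytdo xof atz
Hunk 4: at line 2 remove [vnu,frcw,jytdo] add [jru,okzhz] -> 6 lines: bya tjh jru okzhz xof atz
Hunk 5: at line 1 remove [tjh,jru] add [ehc,kps,bsswx] -> 7 lines: bya ehc kps bsswx okzhz xof atz
Hunk 6: at line 2 remove [bsswx] add [osnz] -> 7 lines: bya ehc kps osnz okzhz xof atz
Final line count: 7

Answer: 7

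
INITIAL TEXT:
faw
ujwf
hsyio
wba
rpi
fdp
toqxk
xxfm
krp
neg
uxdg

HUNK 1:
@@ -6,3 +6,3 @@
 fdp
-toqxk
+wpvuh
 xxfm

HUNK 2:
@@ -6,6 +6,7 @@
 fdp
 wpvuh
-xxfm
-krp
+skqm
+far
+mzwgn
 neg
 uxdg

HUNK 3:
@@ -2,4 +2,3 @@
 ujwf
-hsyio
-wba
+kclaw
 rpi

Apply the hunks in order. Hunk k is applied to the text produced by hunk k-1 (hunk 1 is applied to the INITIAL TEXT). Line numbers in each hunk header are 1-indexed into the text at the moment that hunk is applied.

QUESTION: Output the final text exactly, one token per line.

Hunk 1: at line 6 remove [toqxk] add [wpvuh] -> 11 lines: faw ujwf hsyio wba rpi fdp wpvuh xxfm krp neg uxdg
Hunk 2: at line 6 remove [xxfm,krp] add [skqm,far,mzwgn] -> 12 lines: faw ujwf hsyio wba rpi fdp wpvuh skqm far mzwgn neg uxdg
Hunk 3: at line 2 remove [hsyio,wba] add [kclaw] -> 11 lines: faw ujwf kclaw rpi fdp wpvuh skqm far mzwgn neg uxdg

Answer: faw
ujwf
kclaw
rpi
fdp
wpvuh
skqm
far
mzwgn
neg
uxdg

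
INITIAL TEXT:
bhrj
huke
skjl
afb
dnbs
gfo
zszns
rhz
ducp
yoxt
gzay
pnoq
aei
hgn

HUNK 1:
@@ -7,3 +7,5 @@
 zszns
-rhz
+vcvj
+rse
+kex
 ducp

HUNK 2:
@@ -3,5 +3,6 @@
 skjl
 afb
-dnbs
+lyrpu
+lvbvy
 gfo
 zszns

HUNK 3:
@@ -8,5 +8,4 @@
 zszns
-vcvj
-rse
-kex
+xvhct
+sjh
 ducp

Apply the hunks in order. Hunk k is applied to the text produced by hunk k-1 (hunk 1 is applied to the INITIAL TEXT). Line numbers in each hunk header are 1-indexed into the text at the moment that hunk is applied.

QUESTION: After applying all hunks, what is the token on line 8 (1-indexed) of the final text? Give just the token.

Answer: zszns

Derivation:
Hunk 1: at line 7 remove [rhz] add [vcvj,rse,kex] -> 16 lines: bhrj huke skjl afb dnbs gfo zszns vcvj rse kex ducp yoxt gzay pnoq aei hgn
Hunk 2: at line 3 remove [dnbs] add [lyrpu,lvbvy] -> 17 lines: bhrj huke skjl afb lyrpu lvbvy gfo zszns vcvj rse kex ducp yoxt gzay pnoq aei hgn
Hunk 3: at line 8 remove [vcvj,rse,kex] add [xvhct,sjh] -> 16 lines: bhrj huke skjl afb lyrpu lvbvy gfo zszns xvhct sjh ducp yoxt gzay pnoq aei hgn
Final line 8: zszns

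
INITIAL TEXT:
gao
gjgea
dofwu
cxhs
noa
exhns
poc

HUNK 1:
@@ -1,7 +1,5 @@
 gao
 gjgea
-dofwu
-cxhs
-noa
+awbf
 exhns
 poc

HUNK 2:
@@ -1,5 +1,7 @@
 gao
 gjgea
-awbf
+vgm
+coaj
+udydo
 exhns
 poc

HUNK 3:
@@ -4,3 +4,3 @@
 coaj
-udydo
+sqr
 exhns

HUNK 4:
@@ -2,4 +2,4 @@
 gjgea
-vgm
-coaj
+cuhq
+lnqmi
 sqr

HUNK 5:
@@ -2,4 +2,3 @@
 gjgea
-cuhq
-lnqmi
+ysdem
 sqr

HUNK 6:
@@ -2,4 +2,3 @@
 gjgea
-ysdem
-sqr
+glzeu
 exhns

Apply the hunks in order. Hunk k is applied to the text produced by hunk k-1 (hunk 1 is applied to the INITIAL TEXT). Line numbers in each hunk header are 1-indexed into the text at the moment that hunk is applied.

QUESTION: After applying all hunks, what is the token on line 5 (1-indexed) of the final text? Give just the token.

Answer: poc

Derivation:
Hunk 1: at line 1 remove [dofwu,cxhs,noa] add [awbf] -> 5 lines: gao gjgea awbf exhns poc
Hunk 2: at line 1 remove [awbf] add [vgm,coaj,udydo] -> 7 lines: gao gjgea vgm coaj udydo exhns poc
Hunk 3: at line 4 remove [udydo] add [sqr] -> 7 lines: gao gjgea vgm coaj sqr exhns poc
Hunk 4: at line 2 remove [vgm,coaj] add [cuhq,lnqmi] -> 7 lines: gao gjgea cuhq lnqmi sqr exhns poc
Hunk 5: at line 2 remove [cuhq,lnqmi] add [ysdem] -> 6 lines: gao gjgea ysdem sqr exhns poc
Hunk 6: at line 2 remove [ysdem,sqr] add [glzeu] -> 5 lines: gao gjgea glzeu exhns poc
Final line 5: poc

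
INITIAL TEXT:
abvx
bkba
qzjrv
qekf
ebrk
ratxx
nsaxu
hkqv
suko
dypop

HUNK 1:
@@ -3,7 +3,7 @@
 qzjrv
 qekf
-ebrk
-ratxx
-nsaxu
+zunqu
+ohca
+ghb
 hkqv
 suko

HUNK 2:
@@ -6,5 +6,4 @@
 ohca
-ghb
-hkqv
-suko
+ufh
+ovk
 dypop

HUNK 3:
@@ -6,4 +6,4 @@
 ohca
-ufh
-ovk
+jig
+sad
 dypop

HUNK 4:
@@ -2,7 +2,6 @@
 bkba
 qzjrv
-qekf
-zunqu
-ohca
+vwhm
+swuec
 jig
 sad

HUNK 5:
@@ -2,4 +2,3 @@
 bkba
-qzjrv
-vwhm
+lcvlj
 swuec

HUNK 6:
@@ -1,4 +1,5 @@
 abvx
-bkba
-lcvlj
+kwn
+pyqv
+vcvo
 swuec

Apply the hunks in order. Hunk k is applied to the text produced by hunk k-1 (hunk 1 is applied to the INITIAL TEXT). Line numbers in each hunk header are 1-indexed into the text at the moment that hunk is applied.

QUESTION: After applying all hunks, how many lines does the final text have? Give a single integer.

Answer: 8

Derivation:
Hunk 1: at line 3 remove [ebrk,ratxx,nsaxu] add [zunqu,ohca,ghb] -> 10 lines: abvx bkba qzjrv qekf zunqu ohca ghb hkqv suko dypop
Hunk 2: at line 6 remove [ghb,hkqv,suko] add [ufh,ovk] -> 9 lines: abvx bkba qzjrv qekf zunqu ohca ufh ovk dypop
Hunk 3: at line 6 remove [ufh,ovk] add [jig,sad] -> 9 lines: abvx bkba qzjrv qekf zunqu ohca jig sad dypop
Hunk 4: at line 2 remove [qekf,zunqu,ohca] add [vwhm,swuec] -> 8 lines: abvx bkba qzjrv vwhm swuec jig sad dypop
Hunk 5: at line 2 remove [qzjrv,vwhm] add [lcvlj] -> 7 lines: abvx bkba lcvlj swuec jig sad dypop
Hunk 6: at line 1 remove [bkba,lcvlj] add [kwn,pyqv,vcvo] -> 8 lines: abvx kwn pyqv vcvo swuec jig sad dypop
Final line count: 8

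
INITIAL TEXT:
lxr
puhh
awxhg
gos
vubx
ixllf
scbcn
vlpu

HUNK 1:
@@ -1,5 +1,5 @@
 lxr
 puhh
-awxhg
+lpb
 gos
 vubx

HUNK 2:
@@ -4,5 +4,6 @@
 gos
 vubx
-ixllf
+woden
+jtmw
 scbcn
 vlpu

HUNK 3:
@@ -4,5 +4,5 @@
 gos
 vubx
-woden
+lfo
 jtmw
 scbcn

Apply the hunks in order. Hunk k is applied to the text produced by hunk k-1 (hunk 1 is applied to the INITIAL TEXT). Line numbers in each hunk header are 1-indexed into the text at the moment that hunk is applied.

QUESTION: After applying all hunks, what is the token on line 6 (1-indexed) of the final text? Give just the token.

Hunk 1: at line 1 remove [awxhg] add [lpb] -> 8 lines: lxr puhh lpb gos vubx ixllf scbcn vlpu
Hunk 2: at line 4 remove [ixllf] add [woden,jtmw] -> 9 lines: lxr puhh lpb gos vubx woden jtmw scbcn vlpu
Hunk 3: at line 4 remove [woden] add [lfo] -> 9 lines: lxr puhh lpb gos vubx lfo jtmw scbcn vlpu
Final line 6: lfo

Answer: lfo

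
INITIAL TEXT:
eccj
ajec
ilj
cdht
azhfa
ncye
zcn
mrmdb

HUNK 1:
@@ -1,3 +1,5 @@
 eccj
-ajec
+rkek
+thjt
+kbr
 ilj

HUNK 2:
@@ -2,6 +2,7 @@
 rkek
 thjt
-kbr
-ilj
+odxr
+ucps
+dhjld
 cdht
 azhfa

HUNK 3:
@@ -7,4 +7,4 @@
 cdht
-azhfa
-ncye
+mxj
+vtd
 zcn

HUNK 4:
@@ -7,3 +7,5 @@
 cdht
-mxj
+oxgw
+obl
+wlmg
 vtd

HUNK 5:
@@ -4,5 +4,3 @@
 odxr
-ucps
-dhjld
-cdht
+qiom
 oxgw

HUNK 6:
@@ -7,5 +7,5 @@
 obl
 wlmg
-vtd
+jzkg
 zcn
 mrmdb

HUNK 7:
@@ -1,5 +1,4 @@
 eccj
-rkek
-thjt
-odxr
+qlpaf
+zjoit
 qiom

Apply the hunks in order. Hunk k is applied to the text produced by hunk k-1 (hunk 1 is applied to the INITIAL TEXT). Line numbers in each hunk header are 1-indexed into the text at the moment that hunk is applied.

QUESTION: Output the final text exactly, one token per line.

Answer: eccj
qlpaf
zjoit
qiom
oxgw
obl
wlmg
jzkg
zcn
mrmdb

Derivation:
Hunk 1: at line 1 remove [ajec] add [rkek,thjt,kbr] -> 10 lines: eccj rkek thjt kbr ilj cdht azhfa ncye zcn mrmdb
Hunk 2: at line 2 remove [kbr,ilj] add [odxr,ucps,dhjld] -> 11 lines: eccj rkek thjt odxr ucps dhjld cdht azhfa ncye zcn mrmdb
Hunk 3: at line 7 remove [azhfa,ncye] add [mxj,vtd] -> 11 lines: eccj rkek thjt odxr ucps dhjld cdht mxj vtd zcn mrmdb
Hunk 4: at line 7 remove [mxj] add [oxgw,obl,wlmg] -> 13 lines: eccj rkek thjt odxr ucps dhjld cdht oxgw obl wlmg vtd zcn mrmdb
Hunk 5: at line 4 remove [ucps,dhjld,cdht] add [qiom] -> 11 lines: eccj rkek thjt odxr qiom oxgw obl wlmg vtd zcn mrmdb
Hunk 6: at line 7 remove [vtd] add [jzkg] -> 11 lines: eccj rkek thjt odxr qiom oxgw obl wlmg jzkg zcn mrmdb
Hunk 7: at line 1 remove [rkek,thjt,odxr] add [qlpaf,zjoit] -> 10 lines: eccj qlpaf zjoit qiom oxgw obl wlmg jzkg zcn mrmdb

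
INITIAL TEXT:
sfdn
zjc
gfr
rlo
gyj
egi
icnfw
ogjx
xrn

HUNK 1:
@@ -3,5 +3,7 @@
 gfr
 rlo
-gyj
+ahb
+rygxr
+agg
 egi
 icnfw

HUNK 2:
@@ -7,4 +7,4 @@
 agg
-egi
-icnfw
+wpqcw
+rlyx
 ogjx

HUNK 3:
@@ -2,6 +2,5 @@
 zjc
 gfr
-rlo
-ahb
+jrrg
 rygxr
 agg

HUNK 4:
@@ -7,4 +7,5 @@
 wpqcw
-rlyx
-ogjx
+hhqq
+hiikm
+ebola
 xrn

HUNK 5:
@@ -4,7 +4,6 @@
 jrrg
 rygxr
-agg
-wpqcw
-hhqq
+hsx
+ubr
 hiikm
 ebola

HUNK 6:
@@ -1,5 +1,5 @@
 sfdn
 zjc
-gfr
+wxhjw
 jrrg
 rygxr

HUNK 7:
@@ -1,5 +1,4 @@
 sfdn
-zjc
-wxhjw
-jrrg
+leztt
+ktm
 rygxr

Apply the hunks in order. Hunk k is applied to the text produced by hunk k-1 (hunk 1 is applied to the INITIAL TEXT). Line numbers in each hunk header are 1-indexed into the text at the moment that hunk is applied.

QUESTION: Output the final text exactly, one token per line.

Hunk 1: at line 3 remove [gyj] add [ahb,rygxr,agg] -> 11 lines: sfdn zjc gfr rlo ahb rygxr agg egi icnfw ogjx xrn
Hunk 2: at line 7 remove [egi,icnfw] add [wpqcw,rlyx] -> 11 lines: sfdn zjc gfr rlo ahb rygxr agg wpqcw rlyx ogjx xrn
Hunk 3: at line 2 remove [rlo,ahb] add [jrrg] -> 10 lines: sfdn zjc gfr jrrg rygxr agg wpqcw rlyx ogjx xrn
Hunk 4: at line 7 remove [rlyx,ogjx] add [hhqq,hiikm,ebola] -> 11 lines: sfdn zjc gfr jrrg rygxr agg wpqcw hhqq hiikm ebola xrn
Hunk 5: at line 4 remove [agg,wpqcw,hhqq] add [hsx,ubr] -> 10 lines: sfdn zjc gfr jrrg rygxr hsx ubr hiikm ebola xrn
Hunk 6: at line 1 remove [gfr] add [wxhjw] -> 10 lines: sfdn zjc wxhjw jrrg rygxr hsx ubr hiikm ebola xrn
Hunk 7: at line 1 remove [zjc,wxhjw,jrrg] add [leztt,ktm] -> 9 lines: sfdn leztt ktm rygxr hsx ubr hiikm ebola xrn

Answer: sfdn
leztt
ktm
rygxr
hsx
ubr
hiikm
ebola
xrn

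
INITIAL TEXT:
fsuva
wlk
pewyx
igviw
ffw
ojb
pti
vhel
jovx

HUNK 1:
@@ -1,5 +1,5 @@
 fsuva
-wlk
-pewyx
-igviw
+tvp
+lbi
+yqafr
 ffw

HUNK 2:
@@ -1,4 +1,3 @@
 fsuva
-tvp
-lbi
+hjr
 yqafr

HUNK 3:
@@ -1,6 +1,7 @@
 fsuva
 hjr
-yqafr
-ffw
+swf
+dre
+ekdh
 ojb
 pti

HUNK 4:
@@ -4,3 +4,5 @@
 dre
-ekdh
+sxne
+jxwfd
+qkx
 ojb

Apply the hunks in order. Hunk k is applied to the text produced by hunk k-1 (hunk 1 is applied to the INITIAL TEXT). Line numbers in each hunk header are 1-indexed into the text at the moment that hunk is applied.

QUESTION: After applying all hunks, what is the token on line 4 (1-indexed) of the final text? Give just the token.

Answer: dre

Derivation:
Hunk 1: at line 1 remove [wlk,pewyx,igviw] add [tvp,lbi,yqafr] -> 9 lines: fsuva tvp lbi yqafr ffw ojb pti vhel jovx
Hunk 2: at line 1 remove [tvp,lbi] add [hjr] -> 8 lines: fsuva hjr yqafr ffw ojb pti vhel jovx
Hunk 3: at line 1 remove [yqafr,ffw] add [swf,dre,ekdh] -> 9 lines: fsuva hjr swf dre ekdh ojb pti vhel jovx
Hunk 4: at line 4 remove [ekdh] add [sxne,jxwfd,qkx] -> 11 lines: fsuva hjr swf dre sxne jxwfd qkx ojb pti vhel jovx
Final line 4: dre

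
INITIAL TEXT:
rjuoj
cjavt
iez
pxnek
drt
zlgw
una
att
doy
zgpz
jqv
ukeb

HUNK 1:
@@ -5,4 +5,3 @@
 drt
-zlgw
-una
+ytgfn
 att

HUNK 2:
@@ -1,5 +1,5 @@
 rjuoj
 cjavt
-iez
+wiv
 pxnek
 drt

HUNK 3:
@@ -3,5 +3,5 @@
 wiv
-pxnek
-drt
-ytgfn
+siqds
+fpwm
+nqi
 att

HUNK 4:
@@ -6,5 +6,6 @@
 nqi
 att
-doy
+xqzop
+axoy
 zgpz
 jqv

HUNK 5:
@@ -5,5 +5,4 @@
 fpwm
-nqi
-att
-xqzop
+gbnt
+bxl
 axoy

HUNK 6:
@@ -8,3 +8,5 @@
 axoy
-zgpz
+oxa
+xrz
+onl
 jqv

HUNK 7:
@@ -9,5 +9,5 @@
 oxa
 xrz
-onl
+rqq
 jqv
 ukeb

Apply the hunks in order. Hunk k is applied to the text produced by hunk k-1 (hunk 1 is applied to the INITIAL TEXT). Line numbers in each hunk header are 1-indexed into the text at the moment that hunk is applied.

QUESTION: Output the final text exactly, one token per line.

Answer: rjuoj
cjavt
wiv
siqds
fpwm
gbnt
bxl
axoy
oxa
xrz
rqq
jqv
ukeb

Derivation:
Hunk 1: at line 5 remove [zlgw,una] add [ytgfn] -> 11 lines: rjuoj cjavt iez pxnek drt ytgfn att doy zgpz jqv ukeb
Hunk 2: at line 1 remove [iez] add [wiv] -> 11 lines: rjuoj cjavt wiv pxnek drt ytgfn att doy zgpz jqv ukeb
Hunk 3: at line 3 remove [pxnek,drt,ytgfn] add [siqds,fpwm,nqi] -> 11 lines: rjuoj cjavt wiv siqds fpwm nqi att doy zgpz jqv ukeb
Hunk 4: at line 6 remove [doy] add [xqzop,axoy] -> 12 lines: rjuoj cjavt wiv siqds fpwm nqi att xqzop axoy zgpz jqv ukeb
Hunk 5: at line 5 remove [nqi,att,xqzop] add [gbnt,bxl] -> 11 lines: rjuoj cjavt wiv siqds fpwm gbnt bxl axoy zgpz jqv ukeb
Hunk 6: at line 8 remove [zgpz] add [oxa,xrz,onl] -> 13 lines: rjuoj cjavt wiv siqds fpwm gbnt bxl axoy oxa xrz onl jqv ukeb
Hunk 7: at line 9 remove [onl] add [rqq] -> 13 lines: rjuoj cjavt wiv siqds fpwm gbnt bxl axoy oxa xrz rqq jqv ukeb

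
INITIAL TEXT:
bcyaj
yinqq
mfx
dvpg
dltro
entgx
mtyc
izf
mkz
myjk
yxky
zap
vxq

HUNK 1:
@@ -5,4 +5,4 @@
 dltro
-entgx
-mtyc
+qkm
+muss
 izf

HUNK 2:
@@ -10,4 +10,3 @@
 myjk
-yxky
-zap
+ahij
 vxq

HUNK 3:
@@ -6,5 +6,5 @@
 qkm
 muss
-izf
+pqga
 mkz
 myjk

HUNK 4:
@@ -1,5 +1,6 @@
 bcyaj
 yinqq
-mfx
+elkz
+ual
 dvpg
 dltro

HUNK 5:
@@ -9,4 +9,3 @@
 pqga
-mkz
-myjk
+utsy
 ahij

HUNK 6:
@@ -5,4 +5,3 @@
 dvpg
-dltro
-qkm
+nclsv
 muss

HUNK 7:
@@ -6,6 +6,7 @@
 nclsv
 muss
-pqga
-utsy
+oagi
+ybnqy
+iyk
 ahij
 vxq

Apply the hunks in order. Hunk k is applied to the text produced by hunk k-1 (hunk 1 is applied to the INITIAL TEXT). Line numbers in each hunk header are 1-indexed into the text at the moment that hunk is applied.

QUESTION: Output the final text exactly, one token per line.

Answer: bcyaj
yinqq
elkz
ual
dvpg
nclsv
muss
oagi
ybnqy
iyk
ahij
vxq

Derivation:
Hunk 1: at line 5 remove [entgx,mtyc] add [qkm,muss] -> 13 lines: bcyaj yinqq mfx dvpg dltro qkm muss izf mkz myjk yxky zap vxq
Hunk 2: at line 10 remove [yxky,zap] add [ahij] -> 12 lines: bcyaj yinqq mfx dvpg dltro qkm muss izf mkz myjk ahij vxq
Hunk 3: at line 6 remove [izf] add [pqga] -> 12 lines: bcyaj yinqq mfx dvpg dltro qkm muss pqga mkz myjk ahij vxq
Hunk 4: at line 1 remove [mfx] add [elkz,ual] -> 13 lines: bcyaj yinqq elkz ual dvpg dltro qkm muss pqga mkz myjk ahij vxq
Hunk 5: at line 9 remove [mkz,myjk] add [utsy] -> 12 lines: bcyaj yinqq elkz ual dvpg dltro qkm muss pqga utsy ahij vxq
Hunk 6: at line 5 remove [dltro,qkm] add [nclsv] -> 11 lines: bcyaj yinqq elkz ual dvpg nclsv muss pqga utsy ahij vxq
Hunk 7: at line 6 remove [pqga,utsy] add [oagi,ybnqy,iyk] -> 12 lines: bcyaj yinqq elkz ual dvpg nclsv muss oagi ybnqy iyk ahij vxq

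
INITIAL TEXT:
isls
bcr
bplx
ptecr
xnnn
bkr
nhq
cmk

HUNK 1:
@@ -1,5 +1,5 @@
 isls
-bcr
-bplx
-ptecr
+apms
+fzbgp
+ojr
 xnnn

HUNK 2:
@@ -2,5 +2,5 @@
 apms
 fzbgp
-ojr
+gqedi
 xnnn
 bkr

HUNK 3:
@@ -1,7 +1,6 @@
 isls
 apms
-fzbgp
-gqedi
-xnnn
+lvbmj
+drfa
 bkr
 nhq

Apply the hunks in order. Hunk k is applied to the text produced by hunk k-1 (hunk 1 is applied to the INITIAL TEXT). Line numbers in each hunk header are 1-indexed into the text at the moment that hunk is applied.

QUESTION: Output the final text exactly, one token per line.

Answer: isls
apms
lvbmj
drfa
bkr
nhq
cmk

Derivation:
Hunk 1: at line 1 remove [bcr,bplx,ptecr] add [apms,fzbgp,ojr] -> 8 lines: isls apms fzbgp ojr xnnn bkr nhq cmk
Hunk 2: at line 2 remove [ojr] add [gqedi] -> 8 lines: isls apms fzbgp gqedi xnnn bkr nhq cmk
Hunk 3: at line 1 remove [fzbgp,gqedi,xnnn] add [lvbmj,drfa] -> 7 lines: isls apms lvbmj drfa bkr nhq cmk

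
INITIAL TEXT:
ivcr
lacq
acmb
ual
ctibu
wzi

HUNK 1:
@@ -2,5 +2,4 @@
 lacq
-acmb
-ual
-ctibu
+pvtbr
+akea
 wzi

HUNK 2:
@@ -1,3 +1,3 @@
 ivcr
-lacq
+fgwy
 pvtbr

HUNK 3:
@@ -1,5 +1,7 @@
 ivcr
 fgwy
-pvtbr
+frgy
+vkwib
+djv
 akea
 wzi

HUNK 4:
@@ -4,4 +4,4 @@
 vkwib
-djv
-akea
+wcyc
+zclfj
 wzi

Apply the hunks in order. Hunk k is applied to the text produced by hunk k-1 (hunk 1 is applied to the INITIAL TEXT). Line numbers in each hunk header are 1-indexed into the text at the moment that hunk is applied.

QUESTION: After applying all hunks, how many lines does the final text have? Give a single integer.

Hunk 1: at line 2 remove [acmb,ual,ctibu] add [pvtbr,akea] -> 5 lines: ivcr lacq pvtbr akea wzi
Hunk 2: at line 1 remove [lacq] add [fgwy] -> 5 lines: ivcr fgwy pvtbr akea wzi
Hunk 3: at line 1 remove [pvtbr] add [frgy,vkwib,djv] -> 7 lines: ivcr fgwy frgy vkwib djv akea wzi
Hunk 4: at line 4 remove [djv,akea] add [wcyc,zclfj] -> 7 lines: ivcr fgwy frgy vkwib wcyc zclfj wzi
Final line count: 7

Answer: 7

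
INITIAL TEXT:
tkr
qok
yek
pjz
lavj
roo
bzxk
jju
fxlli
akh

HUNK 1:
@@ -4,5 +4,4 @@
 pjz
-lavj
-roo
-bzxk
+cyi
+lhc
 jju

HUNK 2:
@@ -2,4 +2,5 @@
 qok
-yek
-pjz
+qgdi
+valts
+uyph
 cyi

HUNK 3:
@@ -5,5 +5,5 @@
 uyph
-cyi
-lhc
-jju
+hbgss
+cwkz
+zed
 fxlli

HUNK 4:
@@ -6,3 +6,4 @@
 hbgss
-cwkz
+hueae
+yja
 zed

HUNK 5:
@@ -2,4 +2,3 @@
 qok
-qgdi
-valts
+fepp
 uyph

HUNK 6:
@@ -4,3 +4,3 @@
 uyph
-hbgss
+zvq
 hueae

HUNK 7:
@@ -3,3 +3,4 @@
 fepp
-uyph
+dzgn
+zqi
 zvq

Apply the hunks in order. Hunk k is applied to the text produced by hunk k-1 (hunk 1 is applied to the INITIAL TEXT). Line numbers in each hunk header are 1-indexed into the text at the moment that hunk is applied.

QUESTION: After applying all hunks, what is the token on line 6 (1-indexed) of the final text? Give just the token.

Answer: zvq

Derivation:
Hunk 1: at line 4 remove [lavj,roo,bzxk] add [cyi,lhc] -> 9 lines: tkr qok yek pjz cyi lhc jju fxlli akh
Hunk 2: at line 2 remove [yek,pjz] add [qgdi,valts,uyph] -> 10 lines: tkr qok qgdi valts uyph cyi lhc jju fxlli akh
Hunk 3: at line 5 remove [cyi,lhc,jju] add [hbgss,cwkz,zed] -> 10 lines: tkr qok qgdi valts uyph hbgss cwkz zed fxlli akh
Hunk 4: at line 6 remove [cwkz] add [hueae,yja] -> 11 lines: tkr qok qgdi valts uyph hbgss hueae yja zed fxlli akh
Hunk 5: at line 2 remove [qgdi,valts] add [fepp] -> 10 lines: tkr qok fepp uyph hbgss hueae yja zed fxlli akh
Hunk 6: at line 4 remove [hbgss] add [zvq] -> 10 lines: tkr qok fepp uyph zvq hueae yja zed fxlli akh
Hunk 7: at line 3 remove [uyph] add [dzgn,zqi] -> 11 lines: tkr qok fepp dzgn zqi zvq hueae yja zed fxlli akh
Final line 6: zvq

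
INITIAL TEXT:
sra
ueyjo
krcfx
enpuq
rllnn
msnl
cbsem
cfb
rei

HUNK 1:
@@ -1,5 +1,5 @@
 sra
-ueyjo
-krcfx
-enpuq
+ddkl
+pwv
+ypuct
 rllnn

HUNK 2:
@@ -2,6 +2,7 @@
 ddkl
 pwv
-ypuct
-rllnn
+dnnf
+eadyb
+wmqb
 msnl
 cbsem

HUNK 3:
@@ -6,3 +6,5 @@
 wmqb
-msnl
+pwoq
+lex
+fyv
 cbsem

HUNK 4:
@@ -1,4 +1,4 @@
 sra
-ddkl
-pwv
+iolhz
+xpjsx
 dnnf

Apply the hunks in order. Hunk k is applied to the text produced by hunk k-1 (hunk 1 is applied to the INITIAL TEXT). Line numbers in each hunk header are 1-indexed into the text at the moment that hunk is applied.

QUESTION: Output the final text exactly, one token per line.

Hunk 1: at line 1 remove [ueyjo,krcfx,enpuq] add [ddkl,pwv,ypuct] -> 9 lines: sra ddkl pwv ypuct rllnn msnl cbsem cfb rei
Hunk 2: at line 2 remove [ypuct,rllnn] add [dnnf,eadyb,wmqb] -> 10 lines: sra ddkl pwv dnnf eadyb wmqb msnl cbsem cfb rei
Hunk 3: at line 6 remove [msnl] add [pwoq,lex,fyv] -> 12 lines: sra ddkl pwv dnnf eadyb wmqb pwoq lex fyv cbsem cfb rei
Hunk 4: at line 1 remove [ddkl,pwv] add [iolhz,xpjsx] -> 12 lines: sra iolhz xpjsx dnnf eadyb wmqb pwoq lex fyv cbsem cfb rei

Answer: sra
iolhz
xpjsx
dnnf
eadyb
wmqb
pwoq
lex
fyv
cbsem
cfb
rei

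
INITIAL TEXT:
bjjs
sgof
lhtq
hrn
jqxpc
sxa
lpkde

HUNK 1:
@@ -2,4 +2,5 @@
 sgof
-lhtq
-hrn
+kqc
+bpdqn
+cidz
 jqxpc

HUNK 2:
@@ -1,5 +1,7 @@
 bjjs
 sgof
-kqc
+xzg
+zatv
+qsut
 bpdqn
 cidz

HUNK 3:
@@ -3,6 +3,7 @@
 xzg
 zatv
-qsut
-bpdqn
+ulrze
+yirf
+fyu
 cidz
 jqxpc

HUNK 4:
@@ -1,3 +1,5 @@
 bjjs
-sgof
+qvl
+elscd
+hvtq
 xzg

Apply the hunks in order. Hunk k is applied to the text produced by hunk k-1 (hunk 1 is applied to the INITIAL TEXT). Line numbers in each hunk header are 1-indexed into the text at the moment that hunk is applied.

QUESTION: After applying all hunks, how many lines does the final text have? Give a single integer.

Answer: 13

Derivation:
Hunk 1: at line 2 remove [lhtq,hrn] add [kqc,bpdqn,cidz] -> 8 lines: bjjs sgof kqc bpdqn cidz jqxpc sxa lpkde
Hunk 2: at line 1 remove [kqc] add [xzg,zatv,qsut] -> 10 lines: bjjs sgof xzg zatv qsut bpdqn cidz jqxpc sxa lpkde
Hunk 3: at line 3 remove [qsut,bpdqn] add [ulrze,yirf,fyu] -> 11 lines: bjjs sgof xzg zatv ulrze yirf fyu cidz jqxpc sxa lpkde
Hunk 4: at line 1 remove [sgof] add [qvl,elscd,hvtq] -> 13 lines: bjjs qvl elscd hvtq xzg zatv ulrze yirf fyu cidz jqxpc sxa lpkde
Final line count: 13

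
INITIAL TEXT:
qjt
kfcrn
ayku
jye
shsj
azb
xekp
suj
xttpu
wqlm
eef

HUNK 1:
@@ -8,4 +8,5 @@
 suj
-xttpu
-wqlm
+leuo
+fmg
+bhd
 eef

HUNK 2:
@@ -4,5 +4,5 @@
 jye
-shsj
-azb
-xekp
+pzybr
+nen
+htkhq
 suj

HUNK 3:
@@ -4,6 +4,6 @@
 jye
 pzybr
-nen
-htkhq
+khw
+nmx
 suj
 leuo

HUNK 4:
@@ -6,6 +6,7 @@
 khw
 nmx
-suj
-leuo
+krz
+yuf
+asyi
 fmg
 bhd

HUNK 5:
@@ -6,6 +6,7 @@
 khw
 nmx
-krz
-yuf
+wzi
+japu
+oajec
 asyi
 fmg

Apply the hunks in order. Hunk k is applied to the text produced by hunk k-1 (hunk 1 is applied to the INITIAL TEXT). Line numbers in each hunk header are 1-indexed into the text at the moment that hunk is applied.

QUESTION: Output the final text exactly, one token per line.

Answer: qjt
kfcrn
ayku
jye
pzybr
khw
nmx
wzi
japu
oajec
asyi
fmg
bhd
eef

Derivation:
Hunk 1: at line 8 remove [xttpu,wqlm] add [leuo,fmg,bhd] -> 12 lines: qjt kfcrn ayku jye shsj azb xekp suj leuo fmg bhd eef
Hunk 2: at line 4 remove [shsj,azb,xekp] add [pzybr,nen,htkhq] -> 12 lines: qjt kfcrn ayku jye pzybr nen htkhq suj leuo fmg bhd eef
Hunk 3: at line 4 remove [nen,htkhq] add [khw,nmx] -> 12 lines: qjt kfcrn ayku jye pzybr khw nmx suj leuo fmg bhd eef
Hunk 4: at line 6 remove [suj,leuo] add [krz,yuf,asyi] -> 13 lines: qjt kfcrn ayku jye pzybr khw nmx krz yuf asyi fmg bhd eef
Hunk 5: at line 6 remove [krz,yuf] add [wzi,japu,oajec] -> 14 lines: qjt kfcrn ayku jye pzybr khw nmx wzi japu oajec asyi fmg bhd eef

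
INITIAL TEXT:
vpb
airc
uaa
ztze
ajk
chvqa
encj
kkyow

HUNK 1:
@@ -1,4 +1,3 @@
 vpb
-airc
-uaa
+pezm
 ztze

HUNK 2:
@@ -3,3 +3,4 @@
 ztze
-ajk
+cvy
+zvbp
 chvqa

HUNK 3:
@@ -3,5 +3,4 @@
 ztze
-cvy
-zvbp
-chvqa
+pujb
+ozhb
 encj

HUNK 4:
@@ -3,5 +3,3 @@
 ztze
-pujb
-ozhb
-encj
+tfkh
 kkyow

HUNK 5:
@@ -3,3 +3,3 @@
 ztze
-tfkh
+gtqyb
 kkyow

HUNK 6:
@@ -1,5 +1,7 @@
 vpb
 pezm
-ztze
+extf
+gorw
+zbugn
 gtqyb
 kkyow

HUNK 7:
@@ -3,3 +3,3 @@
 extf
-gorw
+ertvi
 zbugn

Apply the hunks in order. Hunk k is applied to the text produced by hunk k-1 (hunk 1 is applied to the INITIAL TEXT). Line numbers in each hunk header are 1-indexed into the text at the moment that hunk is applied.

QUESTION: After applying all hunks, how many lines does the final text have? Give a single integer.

Hunk 1: at line 1 remove [airc,uaa] add [pezm] -> 7 lines: vpb pezm ztze ajk chvqa encj kkyow
Hunk 2: at line 3 remove [ajk] add [cvy,zvbp] -> 8 lines: vpb pezm ztze cvy zvbp chvqa encj kkyow
Hunk 3: at line 3 remove [cvy,zvbp,chvqa] add [pujb,ozhb] -> 7 lines: vpb pezm ztze pujb ozhb encj kkyow
Hunk 4: at line 3 remove [pujb,ozhb,encj] add [tfkh] -> 5 lines: vpb pezm ztze tfkh kkyow
Hunk 5: at line 3 remove [tfkh] add [gtqyb] -> 5 lines: vpb pezm ztze gtqyb kkyow
Hunk 6: at line 1 remove [ztze] add [extf,gorw,zbugn] -> 7 lines: vpb pezm extf gorw zbugn gtqyb kkyow
Hunk 7: at line 3 remove [gorw] add [ertvi] -> 7 lines: vpb pezm extf ertvi zbugn gtqyb kkyow
Final line count: 7

Answer: 7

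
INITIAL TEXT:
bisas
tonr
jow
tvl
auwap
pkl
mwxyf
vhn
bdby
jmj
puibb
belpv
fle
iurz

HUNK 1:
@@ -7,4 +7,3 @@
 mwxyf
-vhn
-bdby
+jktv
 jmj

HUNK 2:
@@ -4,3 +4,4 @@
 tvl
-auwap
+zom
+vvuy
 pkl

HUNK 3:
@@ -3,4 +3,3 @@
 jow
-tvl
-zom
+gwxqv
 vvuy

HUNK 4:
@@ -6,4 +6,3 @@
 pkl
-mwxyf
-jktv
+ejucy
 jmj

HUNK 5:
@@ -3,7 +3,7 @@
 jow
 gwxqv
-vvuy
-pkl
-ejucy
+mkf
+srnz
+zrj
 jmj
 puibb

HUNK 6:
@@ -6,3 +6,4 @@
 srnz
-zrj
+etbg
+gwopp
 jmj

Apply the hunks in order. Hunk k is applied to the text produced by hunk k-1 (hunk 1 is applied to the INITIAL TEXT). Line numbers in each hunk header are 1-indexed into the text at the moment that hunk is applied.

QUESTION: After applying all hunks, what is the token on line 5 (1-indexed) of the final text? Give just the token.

Hunk 1: at line 7 remove [vhn,bdby] add [jktv] -> 13 lines: bisas tonr jow tvl auwap pkl mwxyf jktv jmj puibb belpv fle iurz
Hunk 2: at line 4 remove [auwap] add [zom,vvuy] -> 14 lines: bisas tonr jow tvl zom vvuy pkl mwxyf jktv jmj puibb belpv fle iurz
Hunk 3: at line 3 remove [tvl,zom] add [gwxqv] -> 13 lines: bisas tonr jow gwxqv vvuy pkl mwxyf jktv jmj puibb belpv fle iurz
Hunk 4: at line 6 remove [mwxyf,jktv] add [ejucy] -> 12 lines: bisas tonr jow gwxqv vvuy pkl ejucy jmj puibb belpv fle iurz
Hunk 5: at line 3 remove [vvuy,pkl,ejucy] add [mkf,srnz,zrj] -> 12 lines: bisas tonr jow gwxqv mkf srnz zrj jmj puibb belpv fle iurz
Hunk 6: at line 6 remove [zrj] add [etbg,gwopp] -> 13 lines: bisas tonr jow gwxqv mkf srnz etbg gwopp jmj puibb belpv fle iurz
Final line 5: mkf

Answer: mkf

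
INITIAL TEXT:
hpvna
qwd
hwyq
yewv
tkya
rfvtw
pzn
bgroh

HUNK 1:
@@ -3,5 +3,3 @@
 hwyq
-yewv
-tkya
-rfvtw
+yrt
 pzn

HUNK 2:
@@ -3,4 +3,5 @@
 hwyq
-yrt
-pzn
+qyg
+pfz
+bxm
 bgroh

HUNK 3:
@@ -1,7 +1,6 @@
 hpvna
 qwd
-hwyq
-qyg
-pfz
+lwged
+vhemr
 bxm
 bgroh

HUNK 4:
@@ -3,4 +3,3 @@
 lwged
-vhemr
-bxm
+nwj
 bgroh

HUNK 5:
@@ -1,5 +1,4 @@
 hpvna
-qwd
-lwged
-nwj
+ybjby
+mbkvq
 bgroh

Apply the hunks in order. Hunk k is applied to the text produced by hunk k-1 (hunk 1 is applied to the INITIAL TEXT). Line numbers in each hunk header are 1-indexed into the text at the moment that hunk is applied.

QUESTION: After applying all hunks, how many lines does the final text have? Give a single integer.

Hunk 1: at line 3 remove [yewv,tkya,rfvtw] add [yrt] -> 6 lines: hpvna qwd hwyq yrt pzn bgroh
Hunk 2: at line 3 remove [yrt,pzn] add [qyg,pfz,bxm] -> 7 lines: hpvna qwd hwyq qyg pfz bxm bgroh
Hunk 3: at line 1 remove [hwyq,qyg,pfz] add [lwged,vhemr] -> 6 lines: hpvna qwd lwged vhemr bxm bgroh
Hunk 4: at line 3 remove [vhemr,bxm] add [nwj] -> 5 lines: hpvna qwd lwged nwj bgroh
Hunk 5: at line 1 remove [qwd,lwged,nwj] add [ybjby,mbkvq] -> 4 lines: hpvna ybjby mbkvq bgroh
Final line count: 4

Answer: 4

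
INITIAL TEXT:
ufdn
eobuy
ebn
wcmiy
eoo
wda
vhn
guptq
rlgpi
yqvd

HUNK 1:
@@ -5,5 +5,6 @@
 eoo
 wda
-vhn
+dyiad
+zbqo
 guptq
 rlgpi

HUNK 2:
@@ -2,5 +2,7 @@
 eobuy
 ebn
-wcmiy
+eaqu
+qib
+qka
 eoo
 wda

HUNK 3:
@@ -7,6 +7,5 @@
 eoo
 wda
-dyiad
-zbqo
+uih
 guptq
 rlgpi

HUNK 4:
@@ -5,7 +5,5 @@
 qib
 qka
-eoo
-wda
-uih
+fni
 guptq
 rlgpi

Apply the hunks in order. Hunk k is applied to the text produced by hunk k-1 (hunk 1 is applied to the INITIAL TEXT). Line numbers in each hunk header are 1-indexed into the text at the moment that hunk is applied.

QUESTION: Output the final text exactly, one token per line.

Hunk 1: at line 5 remove [vhn] add [dyiad,zbqo] -> 11 lines: ufdn eobuy ebn wcmiy eoo wda dyiad zbqo guptq rlgpi yqvd
Hunk 2: at line 2 remove [wcmiy] add [eaqu,qib,qka] -> 13 lines: ufdn eobuy ebn eaqu qib qka eoo wda dyiad zbqo guptq rlgpi yqvd
Hunk 3: at line 7 remove [dyiad,zbqo] add [uih] -> 12 lines: ufdn eobuy ebn eaqu qib qka eoo wda uih guptq rlgpi yqvd
Hunk 4: at line 5 remove [eoo,wda,uih] add [fni] -> 10 lines: ufdn eobuy ebn eaqu qib qka fni guptq rlgpi yqvd

Answer: ufdn
eobuy
ebn
eaqu
qib
qka
fni
guptq
rlgpi
yqvd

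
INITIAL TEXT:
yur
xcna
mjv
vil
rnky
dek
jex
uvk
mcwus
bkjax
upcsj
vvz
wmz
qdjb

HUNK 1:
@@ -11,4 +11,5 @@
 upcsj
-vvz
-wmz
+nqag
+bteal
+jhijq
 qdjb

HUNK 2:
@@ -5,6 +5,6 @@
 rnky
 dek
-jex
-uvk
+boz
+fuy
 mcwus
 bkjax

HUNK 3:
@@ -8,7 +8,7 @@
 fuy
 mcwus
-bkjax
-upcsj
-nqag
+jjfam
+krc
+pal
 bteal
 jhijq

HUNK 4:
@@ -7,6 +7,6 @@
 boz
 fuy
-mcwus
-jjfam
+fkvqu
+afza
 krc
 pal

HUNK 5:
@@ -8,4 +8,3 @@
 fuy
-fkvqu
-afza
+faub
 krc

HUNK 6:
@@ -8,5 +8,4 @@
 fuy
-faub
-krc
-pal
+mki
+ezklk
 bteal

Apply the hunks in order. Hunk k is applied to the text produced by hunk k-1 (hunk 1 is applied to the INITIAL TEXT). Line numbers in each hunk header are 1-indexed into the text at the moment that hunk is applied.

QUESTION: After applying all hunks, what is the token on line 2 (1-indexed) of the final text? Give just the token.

Answer: xcna

Derivation:
Hunk 1: at line 11 remove [vvz,wmz] add [nqag,bteal,jhijq] -> 15 lines: yur xcna mjv vil rnky dek jex uvk mcwus bkjax upcsj nqag bteal jhijq qdjb
Hunk 2: at line 5 remove [jex,uvk] add [boz,fuy] -> 15 lines: yur xcna mjv vil rnky dek boz fuy mcwus bkjax upcsj nqag bteal jhijq qdjb
Hunk 3: at line 8 remove [bkjax,upcsj,nqag] add [jjfam,krc,pal] -> 15 lines: yur xcna mjv vil rnky dek boz fuy mcwus jjfam krc pal bteal jhijq qdjb
Hunk 4: at line 7 remove [mcwus,jjfam] add [fkvqu,afza] -> 15 lines: yur xcna mjv vil rnky dek boz fuy fkvqu afza krc pal bteal jhijq qdjb
Hunk 5: at line 8 remove [fkvqu,afza] add [faub] -> 14 lines: yur xcna mjv vil rnky dek boz fuy faub krc pal bteal jhijq qdjb
Hunk 6: at line 8 remove [faub,krc,pal] add [mki,ezklk] -> 13 lines: yur xcna mjv vil rnky dek boz fuy mki ezklk bteal jhijq qdjb
Final line 2: xcna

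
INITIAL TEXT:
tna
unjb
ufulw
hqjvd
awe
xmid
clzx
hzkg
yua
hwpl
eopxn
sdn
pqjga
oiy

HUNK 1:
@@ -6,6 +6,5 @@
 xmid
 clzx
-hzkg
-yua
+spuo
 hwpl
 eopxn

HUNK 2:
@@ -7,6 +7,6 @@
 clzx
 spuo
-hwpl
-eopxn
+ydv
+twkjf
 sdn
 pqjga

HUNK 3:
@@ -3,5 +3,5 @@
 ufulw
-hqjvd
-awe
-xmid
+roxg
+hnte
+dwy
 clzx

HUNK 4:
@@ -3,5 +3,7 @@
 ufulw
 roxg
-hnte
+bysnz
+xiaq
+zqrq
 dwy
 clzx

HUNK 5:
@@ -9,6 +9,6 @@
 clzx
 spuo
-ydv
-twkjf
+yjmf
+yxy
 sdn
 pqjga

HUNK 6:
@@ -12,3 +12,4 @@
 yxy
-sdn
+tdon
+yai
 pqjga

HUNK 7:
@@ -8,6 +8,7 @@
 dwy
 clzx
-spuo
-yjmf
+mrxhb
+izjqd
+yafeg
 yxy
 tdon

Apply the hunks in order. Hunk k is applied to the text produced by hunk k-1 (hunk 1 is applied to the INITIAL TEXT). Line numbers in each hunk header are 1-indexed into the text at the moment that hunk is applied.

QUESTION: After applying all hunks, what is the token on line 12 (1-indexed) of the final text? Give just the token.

Hunk 1: at line 6 remove [hzkg,yua] add [spuo] -> 13 lines: tna unjb ufulw hqjvd awe xmid clzx spuo hwpl eopxn sdn pqjga oiy
Hunk 2: at line 7 remove [hwpl,eopxn] add [ydv,twkjf] -> 13 lines: tna unjb ufulw hqjvd awe xmid clzx spuo ydv twkjf sdn pqjga oiy
Hunk 3: at line 3 remove [hqjvd,awe,xmid] add [roxg,hnte,dwy] -> 13 lines: tna unjb ufulw roxg hnte dwy clzx spuo ydv twkjf sdn pqjga oiy
Hunk 4: at line 3 remove [hnte] add [bysnz,xiaq,zqrq] -> 15 lines: tna unjb ufulw roxg bysnz xiaq zqrq dwy clzx spuo ydv twkjf sdn pqjga oiy
Hunk 5: at line 9 remove [ydv,twkjf] add [yjmf,yxy] -> 15 lines: tna unjb ufulw roxg bysnz xiaq zqrq dwy clzx spuo yjmf yxy sdn pqjga oiy
Hunk 6: at line 12 remove [sdn] add [tdon,yai] -> 16 lines: tna unjb ufulw roxg bysnz xiaq zqrq dwy clzx spuo yjmf yxy tdon yai pqjga oiy
Hunk 7: at line 8 remove [spuo,yjmf] add [mrxhb,izjqd,yafeg] -> 17 lines: tna unjb ufulw roxg bysnz xiaq zqrq dwy clzx mrxhb izjqd yafeg yxy tdon yai pqjga oiy
Final line 12: yafeg

Answer: yafeg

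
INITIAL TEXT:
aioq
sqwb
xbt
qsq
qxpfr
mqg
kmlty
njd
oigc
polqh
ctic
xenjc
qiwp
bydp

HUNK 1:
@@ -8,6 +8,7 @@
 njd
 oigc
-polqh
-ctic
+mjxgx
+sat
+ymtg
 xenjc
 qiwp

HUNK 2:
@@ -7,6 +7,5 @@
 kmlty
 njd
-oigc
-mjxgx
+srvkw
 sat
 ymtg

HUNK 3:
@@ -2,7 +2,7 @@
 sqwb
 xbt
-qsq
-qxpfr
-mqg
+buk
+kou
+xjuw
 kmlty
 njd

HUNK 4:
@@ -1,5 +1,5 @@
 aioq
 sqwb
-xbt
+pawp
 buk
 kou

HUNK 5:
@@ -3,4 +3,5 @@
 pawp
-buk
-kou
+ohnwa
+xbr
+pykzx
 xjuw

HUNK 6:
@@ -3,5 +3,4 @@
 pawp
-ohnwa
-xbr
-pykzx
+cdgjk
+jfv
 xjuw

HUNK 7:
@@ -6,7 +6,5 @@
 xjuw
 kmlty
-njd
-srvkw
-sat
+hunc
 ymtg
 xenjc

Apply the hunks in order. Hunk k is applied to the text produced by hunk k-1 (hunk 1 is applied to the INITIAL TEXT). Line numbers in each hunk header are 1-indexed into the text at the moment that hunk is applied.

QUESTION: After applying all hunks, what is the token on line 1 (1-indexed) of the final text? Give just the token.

Hunk 1: at line 8 remove [polqh,ctic] add [mjxgx,sat,ymtg] -> 15 lines: aioq sqwb xbt qsq qxpfr mqg kmlty njd oigc mjxgx sat ymtg xenjc qiwp bydp
Hunk 2: at line 7 remove [oigc,mjxgx] add [srvkw] -> 14 lines: aioq sqwb xbt qsq qxpfr mqg kmlty njd srvkw sat ymtg xenjc qiwp bydp
Hunk 3: at line 2 remove [qsq,qxpfr,mqg] add [buk,kou,xjuw] -> 14 lines: aioq sqwb xbt buk kou xjuw kmlty njd srvkw sat ymtg xenjc qiwp bydp
Hunk 4: at line 1 remove [xbt] add [pawp] -> 14 lines: aioq sqwb pawp buk kou xjuw kmlty njd srvkw sat ymtg xenjc qiwp bydp
Hunk 5: at line 3 remove [buk,kou] add [ohnwa,xbr,pykzx] -> 15 lines: aioq sqwb pawp ohnwa xbr pykzx xjuw kmlty njd srvkw sat ymtg xenjc qiwp bydp
Hunk 6: at line 3 remove [ohnwa,xbr,pykzx] add [cdgjk,jfv] -> 14 lines: aioq sqwb pawp cdgjk jfv xjuw kmlty njd srvkw sat ymtg xenjc qiwp bydp
Hunk 7: at line 6 remove [njd,srvkw,sat] add [hunc] -> 12 lines: aioq sqwb pawp cdgjk jfv xjuw kmlty hunc ymtg xenjc qiwp bydp
Final line 1: aioq

Answer: aioq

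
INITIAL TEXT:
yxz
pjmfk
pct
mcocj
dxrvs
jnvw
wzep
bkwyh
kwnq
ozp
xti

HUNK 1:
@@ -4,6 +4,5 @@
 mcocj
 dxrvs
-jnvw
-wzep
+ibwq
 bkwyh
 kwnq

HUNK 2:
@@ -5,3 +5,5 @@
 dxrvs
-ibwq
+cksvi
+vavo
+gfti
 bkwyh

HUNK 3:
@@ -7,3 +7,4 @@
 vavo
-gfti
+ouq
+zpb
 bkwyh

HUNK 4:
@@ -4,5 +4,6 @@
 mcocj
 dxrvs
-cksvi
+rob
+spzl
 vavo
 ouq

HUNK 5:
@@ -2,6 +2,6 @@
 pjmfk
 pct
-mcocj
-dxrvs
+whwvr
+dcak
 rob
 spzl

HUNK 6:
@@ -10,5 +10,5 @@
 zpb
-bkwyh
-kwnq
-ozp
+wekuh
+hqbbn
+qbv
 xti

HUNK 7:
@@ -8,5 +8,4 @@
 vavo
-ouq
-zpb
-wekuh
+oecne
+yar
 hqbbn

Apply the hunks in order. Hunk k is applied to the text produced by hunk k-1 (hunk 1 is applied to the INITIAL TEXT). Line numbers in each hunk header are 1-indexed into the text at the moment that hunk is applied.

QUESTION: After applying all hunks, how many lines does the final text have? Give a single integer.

Answer: 13

Derivation:
Hunk 1: at line 4 remove [jnvw,wzep] add [ibwq] -> 10 lines: yxz pjmfk pct mcocj dxrvs ibwq bkwyh kwnq ozp xti
Hunk 2: at line 5 remove [ibwq] add [cksvi,vavo,gfti] -> 12 lines: yxz pjmfk pct mcocj dxrvs cksvi vavo gfti bkwyh kwnq ozp xti
Hunk 3: at line 7 remove [gfti] add [ouq,zpb] -> 13 lines: yxz pjmfk pct mcocj dxrvs cksvi vavo ouq zpb bkwyh kwnq ozp xti
Hunk 4: at line 4 remove [cksvi] add [rob,spzl] -> 14 lines: yxz pjmfk pct mcocj dxrvs rob spzl vavo ouq zpb bkwyh kwnq ozp xti
Hunk 5: at line 2 remove [mcocj,dxrvs] add [whwvr,dcak] -> 14 lines: yxz pjmfk pct whwvr dcak rob spzl vavo ouq zpb bkwyh kwnq ozp xti
Hunk 6: at line 10 remove [bkwyh,kwnq,ozp] add [wekuh,hqbbn,qbv] -> 14 lines: yxz pjmfk pct whwvr dcak rob spzl vavo ouq zpb wekuh hqbbn qbv xti
Hunk 7: at line 8 remove [ouq,zpb,wekuh] add [oecne,yar] -> 13 lines: yxz pjmfk pct whwvr dcak rob spzl vavo oecne yar hqbbn qbv xti
Final line count: 13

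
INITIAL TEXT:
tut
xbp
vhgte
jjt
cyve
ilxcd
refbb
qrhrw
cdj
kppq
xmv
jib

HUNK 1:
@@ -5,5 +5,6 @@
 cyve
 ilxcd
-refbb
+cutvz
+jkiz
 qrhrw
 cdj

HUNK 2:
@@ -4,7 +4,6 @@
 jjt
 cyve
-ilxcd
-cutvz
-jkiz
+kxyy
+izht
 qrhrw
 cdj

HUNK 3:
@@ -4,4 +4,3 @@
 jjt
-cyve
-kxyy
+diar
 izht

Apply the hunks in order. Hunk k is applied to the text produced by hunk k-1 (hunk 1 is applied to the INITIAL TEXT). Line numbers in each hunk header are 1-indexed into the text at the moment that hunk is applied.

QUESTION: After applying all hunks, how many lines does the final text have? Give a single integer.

Hunk 1: at line 5 remove [refbb] add [cutvz,jkiz] -> 13 lines: tut xbp vhgte jjt cyve ilxcd cutvz jkiz qrhrw cdj kppq xmv jib
Hunk 2: at line 4 remove [ilxcd,cutvz,jkiz] add [kxyy,izht] -> 12 lines: tut xbp vhgte jjt cyve kxyy izht qrhrw cdj kppq xmv jib
Hunk 3: at line 4 remove [cyve,kxyy] add [diar] -> 11 lines: tut xbp vhgte jjt diar izht qrhrw cdj kppq xmv jib
Final line count: 11

Answer: 11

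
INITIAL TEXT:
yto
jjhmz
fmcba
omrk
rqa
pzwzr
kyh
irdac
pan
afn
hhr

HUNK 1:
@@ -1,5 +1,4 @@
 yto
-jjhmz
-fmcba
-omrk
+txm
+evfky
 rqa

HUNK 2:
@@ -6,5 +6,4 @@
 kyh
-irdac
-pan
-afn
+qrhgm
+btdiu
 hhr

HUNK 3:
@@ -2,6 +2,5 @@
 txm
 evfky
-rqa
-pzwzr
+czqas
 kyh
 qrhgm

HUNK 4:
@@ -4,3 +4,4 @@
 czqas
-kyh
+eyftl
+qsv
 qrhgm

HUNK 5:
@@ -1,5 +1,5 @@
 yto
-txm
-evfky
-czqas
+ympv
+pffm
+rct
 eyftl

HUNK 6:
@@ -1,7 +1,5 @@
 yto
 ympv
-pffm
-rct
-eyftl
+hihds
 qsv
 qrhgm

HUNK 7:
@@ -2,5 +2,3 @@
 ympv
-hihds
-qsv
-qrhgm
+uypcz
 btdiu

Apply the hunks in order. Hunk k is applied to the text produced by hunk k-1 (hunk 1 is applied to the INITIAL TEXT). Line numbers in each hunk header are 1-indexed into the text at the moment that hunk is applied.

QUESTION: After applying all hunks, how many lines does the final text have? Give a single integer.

Answer: 5

Derivation:
Hunk 1: at line 1 remove [jjhmz,fmcba,omrk] add [txm,evfky] -> 10 lines: yto txm evfky rqa pzwzr kyh irdac pan afn hhr
Hunk 2: at line 6 remove [irdac,pan,afn] add [qrhgm,btdiu] -> 9 lines: yto txm evfky rqa pzwzr kyh qrhgm btdiu hhr
Hunk 3: at line 2 remove [rqa,pzwzr] add [czqas] -> 8 lines: yto txm evfky czqas kyh qrhgm btdiu hhr
Hunk 4: at line 4 remove [kyh] add [eyftl,qsv] -> 9 lines: yto txm evfky czqas eyftl qsv qrhgm btdiu hhr
Hunk 5: at line 1 remove [txm,evfky,czqas] add [ympv,pffm,rct] -> 9 lines: yto ympv pffm rct eyftl qsv qrhgm btdiu hhr
Hunk 6: at line 1 remove [pffm,rct,eyftl] add [hihds] -> 7 lines: yto ympv hihds qsv qrhgm btdiu hhr
Hunk 7: at line 2 remove [hihds,qsv,qrhgm] add [uypcz] -> 5 lines: yto ympv uypcz btdiu hhr
Final line count: 5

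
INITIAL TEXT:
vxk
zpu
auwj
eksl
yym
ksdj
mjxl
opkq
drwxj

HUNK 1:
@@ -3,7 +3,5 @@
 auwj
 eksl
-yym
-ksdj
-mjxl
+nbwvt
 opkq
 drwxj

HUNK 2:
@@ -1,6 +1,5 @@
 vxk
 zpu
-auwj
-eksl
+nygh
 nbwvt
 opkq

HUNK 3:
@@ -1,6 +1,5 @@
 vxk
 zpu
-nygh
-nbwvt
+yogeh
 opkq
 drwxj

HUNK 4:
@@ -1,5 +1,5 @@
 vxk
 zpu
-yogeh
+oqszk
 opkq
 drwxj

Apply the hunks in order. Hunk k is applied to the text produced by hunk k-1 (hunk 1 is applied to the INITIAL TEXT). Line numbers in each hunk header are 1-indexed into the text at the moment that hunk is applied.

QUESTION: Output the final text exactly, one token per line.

Answer: vxk
zpu
oqszk
opkq
drwxj

Derivation:
Hunk 1: at line 3 remove [yym,ksdj,mjxl] add [nbwvt] -> 7 lines: vxk zpu auwj eksl nbwvt opkq drwxj
Hunk 2: at line 1 remove [auwj,eksl] add [nygh] -> 6 lines: vxk zpu nygh nbwvt opkq drwxj
Hunk 3: at line 1 remove [nygh,nbwvt] add [yogeh] -> 5 lines: vxk zpu yogeh opkq drwxj
Hunk 4: at line 1 remove [yogeh] add [oqszk] -> 5 lines: vxk zpu oqszk opkq drwxj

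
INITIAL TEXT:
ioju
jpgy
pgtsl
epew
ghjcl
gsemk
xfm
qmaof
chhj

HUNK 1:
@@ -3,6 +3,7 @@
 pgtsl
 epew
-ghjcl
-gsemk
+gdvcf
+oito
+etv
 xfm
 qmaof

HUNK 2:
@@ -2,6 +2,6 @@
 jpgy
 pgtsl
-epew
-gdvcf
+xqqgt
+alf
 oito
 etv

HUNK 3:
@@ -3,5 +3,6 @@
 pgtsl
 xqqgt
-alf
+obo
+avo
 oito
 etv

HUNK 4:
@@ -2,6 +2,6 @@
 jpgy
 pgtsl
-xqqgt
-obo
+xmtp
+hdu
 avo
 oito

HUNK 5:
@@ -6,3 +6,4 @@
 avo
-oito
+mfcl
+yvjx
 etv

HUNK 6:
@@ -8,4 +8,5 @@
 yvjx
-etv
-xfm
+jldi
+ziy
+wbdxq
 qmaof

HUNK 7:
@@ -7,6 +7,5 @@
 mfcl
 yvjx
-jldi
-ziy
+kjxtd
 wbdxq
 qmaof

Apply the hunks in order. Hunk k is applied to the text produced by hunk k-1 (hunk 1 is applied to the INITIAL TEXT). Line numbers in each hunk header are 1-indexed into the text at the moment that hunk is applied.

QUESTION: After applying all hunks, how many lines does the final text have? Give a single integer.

Hunk 1: at line 3 remove [ghjcl,gsemk] add [gdvcf,oito,etv] -> 10 lines: ioju jpgy pgtsl epew gdvcf oito etv xfm qmaof chhj
Hunk 2: at line 2 remove [epew,gdvcf] add [xqqgt,alf] -> 10 lines: ioju jpgy pgtsl xqqgt alf oito etv xfm qmaof chhj
Hunk 3: at line 3 remove [alf] add [obo,avo] -> 11 lines: ioju jpgy pgtsl xqqgt obo avo oito etv xfm qmaof chhj
Hunk 4: at line 2 remove [xqqgt,obo] add [xmtp,hdu] -> 11 lines: ioju jpgy pgtsl xmtp hdu avo oito etv xfm qmaof chhj
Hunk 5: at line 6 remove [oito] add [mfcl,yvjx] -> 12 lines: ioju jpgy pgtsl xmtp hdu avo mfcl yvjx etv xfm qmaof chhj
Hunk 6: at line 8 remove [etv,xfm] add [jldi,ziy,wbdxq] -> 13 lines: ioju jpgy pgtsl xmtp hdu avo mfcl yvjx jldi ziy wbdxq qmaof chhj
Hunk 7: at line 7 remove [jldi,ziy] add [kjxtd] -> 12 lines: ioju jpgy pgtsl xmtp hdu avo mfcl yvjx kjxtd wbdxq qmaof chhj
Final line count: 12

Answer: 12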